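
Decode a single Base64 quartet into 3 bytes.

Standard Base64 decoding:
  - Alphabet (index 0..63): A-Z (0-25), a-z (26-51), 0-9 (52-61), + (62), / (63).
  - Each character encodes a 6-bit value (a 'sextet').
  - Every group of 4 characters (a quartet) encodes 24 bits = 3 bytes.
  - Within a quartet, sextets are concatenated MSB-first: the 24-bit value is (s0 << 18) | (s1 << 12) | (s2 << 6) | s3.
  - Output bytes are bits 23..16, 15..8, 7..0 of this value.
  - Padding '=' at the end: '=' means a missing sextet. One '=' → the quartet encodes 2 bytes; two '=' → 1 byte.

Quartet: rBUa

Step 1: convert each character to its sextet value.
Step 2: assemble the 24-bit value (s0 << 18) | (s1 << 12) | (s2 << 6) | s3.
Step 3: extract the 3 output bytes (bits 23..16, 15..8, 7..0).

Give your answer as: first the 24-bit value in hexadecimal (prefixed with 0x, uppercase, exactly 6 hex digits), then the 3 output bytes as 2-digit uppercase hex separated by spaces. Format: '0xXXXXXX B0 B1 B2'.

Sextets: r=43, B=1, U=20, a=26
24-bit: (43<<18) | (1<<12) | (20<<6) | 26
      = 0xAC0000 | 0x001000 | 0x000500 | 0x00001A
      = 0xAC151A
Bytes: (v>>16)&0xFF=AC, (v>>8)&0xFF=15, v&0xFF=1A

Answer: 0xAC151A AC 15 1A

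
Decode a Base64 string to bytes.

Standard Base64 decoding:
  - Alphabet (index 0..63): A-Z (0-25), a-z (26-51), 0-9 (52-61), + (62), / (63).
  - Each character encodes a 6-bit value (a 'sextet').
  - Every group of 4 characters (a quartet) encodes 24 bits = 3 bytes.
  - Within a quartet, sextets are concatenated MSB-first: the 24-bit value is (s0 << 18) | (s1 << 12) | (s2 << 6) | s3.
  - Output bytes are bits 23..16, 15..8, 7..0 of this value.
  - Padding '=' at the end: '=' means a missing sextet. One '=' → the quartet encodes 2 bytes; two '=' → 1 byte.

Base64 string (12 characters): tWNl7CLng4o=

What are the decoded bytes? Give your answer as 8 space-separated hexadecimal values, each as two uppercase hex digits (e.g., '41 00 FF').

Answer: B5 63 65 EC 22 E7 83 8A

Derivation:
After char 0 ('t'=45): chars_in_quartet=1 acc=0x2D bytes_emitted=0
After char 1 ('W'=22): chars_in_quartet=2 acc=0xB56 bytes_emitted=0
After char 2 ('N'=13): chars_in_quartet=3 acc=0x2D58D bytes_emitted=0
After char 3 ('l'=37): chars_in_quartet=4 acc=0xB56365 -> emit B5 63 65, reset; bytes_emitted=3
After char 4 ('7'=59): chars_in_quartet=1 acc=0x3B bytes_emitted=3
After char 5 ('C'=2): chars_in_quartet=2 acc=0xEC2 bytes_emitted=3
After char 6 ('L'=11): chars_in_quartet=3 acc=0x3B08B bytes_emitted=3
After char 7 ('n'=39): chars_in_quartet=4 acc=0xEC22E7 -> emit EC 22 E7, reset; bytes_emitted=6
After char 8 ('g'=32): chars_in_quartet=1 acc=0x20 bytes_emitted=6
After char 9 ('4'=56): chars_in_quartet=2 acc=0x838 bytes_emitted=6
After char 10 ('o'=40): chars_in_quartet=3 acc=0x20E28 bytes_emitted=6
Padding '=': partial quartet acc=0x20E28 -> emit 83 8A; bytes_emitted=8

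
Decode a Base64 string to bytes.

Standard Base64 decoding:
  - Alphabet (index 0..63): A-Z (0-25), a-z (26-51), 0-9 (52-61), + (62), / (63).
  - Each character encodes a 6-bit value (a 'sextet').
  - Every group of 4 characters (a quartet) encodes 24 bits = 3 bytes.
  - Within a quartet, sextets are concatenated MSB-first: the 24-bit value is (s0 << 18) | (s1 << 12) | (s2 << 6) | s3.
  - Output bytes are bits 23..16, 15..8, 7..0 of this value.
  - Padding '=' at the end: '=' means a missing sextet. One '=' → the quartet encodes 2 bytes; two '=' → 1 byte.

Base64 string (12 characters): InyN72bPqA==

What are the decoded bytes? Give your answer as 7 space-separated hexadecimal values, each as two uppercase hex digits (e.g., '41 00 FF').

After char 0 ('I'=8): chars_in_quartet=1 acc=0x8 bytes_emitted=0
After char 1 ('n'=39): chars_in_quartet=2 acc=0x227 bytes_emitted=0
After char 2 ('y'=50): chars_in_quartet=3 acc=0x89F2 bytes_emitted=0
After char 3 ('N'=13): chars_in_quartet=4 acc=0x227C8D -> emit 22 7C 8D, reset; bytes_emitted=3
After char 4 ('7'=59): chars_in_quartet=1 acc=0x3B bytes_emitted=3
After char 5 ('2'=54): chars_in_quartet=2 acc=0xEF6 bytes_emitted=3
After char 6 ('b'=27): chars_in_quartet=3 acc=0x3BD9B bytes_emitted=3
After char 7 ('P'=15): chars_in_quartet=4 acc=0xEF66CF -> emit EF 66 CF, reset; bytes_emitted=6
After char 8 ('q'=42): chars_in_quartet=1 acc=0x2A bytes_emitted=6
After char 9 ('A'=0): chars_in_quartet=2 acc=0xA80 bytes_emitted=6
Padding '==': partial quartet acc=0xA80 -> emit A8; bytes_emitted=7

Answer: 22 7C 8D EF 66 CF A8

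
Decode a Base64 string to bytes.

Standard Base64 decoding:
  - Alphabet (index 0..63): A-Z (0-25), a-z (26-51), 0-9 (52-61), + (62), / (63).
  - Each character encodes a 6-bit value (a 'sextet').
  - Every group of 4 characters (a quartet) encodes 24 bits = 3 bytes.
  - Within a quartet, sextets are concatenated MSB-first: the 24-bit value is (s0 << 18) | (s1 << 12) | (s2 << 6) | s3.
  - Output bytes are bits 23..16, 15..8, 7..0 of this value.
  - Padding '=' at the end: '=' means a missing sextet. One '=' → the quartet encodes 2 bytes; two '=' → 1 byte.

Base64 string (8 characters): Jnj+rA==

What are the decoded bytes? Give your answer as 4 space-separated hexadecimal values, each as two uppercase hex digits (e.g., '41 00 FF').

After char 0 ('J'=9): chars_in_quartet=1 acc=0x9 bytes_emitted=0
After char 1 ('n'=39): chars_in_quartet=2 acc=0x267 bytes_emitted=0
After char 2 ('j'=35): chars_in_quartet=3 acc=0x99E3 bytes_emitted=0
After char 3 ('+'=62): chars_in_quartet=4 acc=0x2678FE -> emit 26 78 FE, reset; bytes_emitted=3
After char 4 ('r'=43): chars_in_quartet=1 acc=0x2B bytes_emitted=3
After char 5 ('A'=0): chars_in_quartet=2 acc=0xAC0 bytes_emitted=3
Padding '==': partial quartet acc=0xAC0 -> emit AC; bytes_emitted=4

Answer: 26 78 FE AC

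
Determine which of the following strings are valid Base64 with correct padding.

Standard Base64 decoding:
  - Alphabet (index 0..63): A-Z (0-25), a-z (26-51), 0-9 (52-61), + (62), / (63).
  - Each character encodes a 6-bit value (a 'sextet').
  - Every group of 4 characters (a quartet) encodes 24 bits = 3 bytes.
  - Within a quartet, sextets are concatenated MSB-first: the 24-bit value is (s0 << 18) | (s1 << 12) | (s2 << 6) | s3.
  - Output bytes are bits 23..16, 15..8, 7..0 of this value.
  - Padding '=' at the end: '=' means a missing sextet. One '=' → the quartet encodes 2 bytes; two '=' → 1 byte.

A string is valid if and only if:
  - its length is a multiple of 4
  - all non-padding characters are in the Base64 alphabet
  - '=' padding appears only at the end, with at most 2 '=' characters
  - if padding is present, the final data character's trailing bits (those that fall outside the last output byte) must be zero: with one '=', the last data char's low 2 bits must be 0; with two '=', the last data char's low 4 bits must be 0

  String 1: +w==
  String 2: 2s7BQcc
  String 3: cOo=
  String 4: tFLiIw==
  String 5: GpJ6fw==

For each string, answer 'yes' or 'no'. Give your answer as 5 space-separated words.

Answer: yes no yes yes yes

Derivation:
String 1: '+w==' → valid
String 2: '2s7BQcc' → invalid (len=7 not mult of 4)
String 3: 'cOo=' → valid
String 4: 'tFLiIw==' → valid
String 5: 'GpJ6fw==' → valid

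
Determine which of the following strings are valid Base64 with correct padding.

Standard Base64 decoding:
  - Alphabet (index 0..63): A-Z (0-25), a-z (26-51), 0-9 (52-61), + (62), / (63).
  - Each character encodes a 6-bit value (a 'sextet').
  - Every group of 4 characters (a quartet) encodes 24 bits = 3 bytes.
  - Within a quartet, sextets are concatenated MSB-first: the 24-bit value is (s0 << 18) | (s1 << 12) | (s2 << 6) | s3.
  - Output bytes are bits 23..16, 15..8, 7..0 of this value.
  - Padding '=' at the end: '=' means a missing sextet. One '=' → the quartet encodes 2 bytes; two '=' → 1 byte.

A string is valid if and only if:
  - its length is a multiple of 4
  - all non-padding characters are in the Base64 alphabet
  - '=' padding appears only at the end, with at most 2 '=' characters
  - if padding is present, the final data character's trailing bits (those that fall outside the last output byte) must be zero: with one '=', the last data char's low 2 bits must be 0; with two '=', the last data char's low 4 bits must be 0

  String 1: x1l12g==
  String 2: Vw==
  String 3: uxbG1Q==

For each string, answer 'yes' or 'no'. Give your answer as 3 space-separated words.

String 1: 'x1l12g==' → valid
String 2: 'Vw==' → valid
String 3: 'uxbG1Q==' → valid

Answer: yes yes yes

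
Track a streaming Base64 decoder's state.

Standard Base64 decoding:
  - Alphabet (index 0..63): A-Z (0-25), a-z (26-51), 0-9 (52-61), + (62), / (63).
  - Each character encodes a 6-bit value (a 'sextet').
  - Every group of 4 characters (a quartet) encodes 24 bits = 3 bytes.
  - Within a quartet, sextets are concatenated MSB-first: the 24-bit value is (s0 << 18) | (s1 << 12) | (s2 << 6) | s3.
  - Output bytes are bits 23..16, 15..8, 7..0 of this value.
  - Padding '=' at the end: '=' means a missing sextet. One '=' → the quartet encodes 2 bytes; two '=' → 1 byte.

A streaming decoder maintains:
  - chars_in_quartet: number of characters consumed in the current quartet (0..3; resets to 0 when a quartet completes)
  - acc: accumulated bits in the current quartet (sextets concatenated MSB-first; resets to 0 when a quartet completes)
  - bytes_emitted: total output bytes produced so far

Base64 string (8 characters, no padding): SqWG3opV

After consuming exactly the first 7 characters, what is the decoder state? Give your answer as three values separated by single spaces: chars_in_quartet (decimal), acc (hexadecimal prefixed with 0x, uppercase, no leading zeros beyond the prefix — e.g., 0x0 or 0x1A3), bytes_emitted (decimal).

Answer: 3 0x37A29 3

Derivation:
After char 0 ('S'=18): chars_in_quartet=1 acc=0x12 bytes_emitted=0
After char 1 ('q'=42): chars_in_quartet=2 acc=0x4AA bytes_emitted=0
After char 2 ('W'=22): chars_in_quartet=3 acc=0x12A96 bytes_emitted=0
After char 3 ('G'=6): chars_in_quartet=4 acc=0x4AA586 -> emit 4A A5 86, reset; bytes_emitted=3
After char 4 ('3'=55): chars_in_quartet=1 acc=0x37 bytes_emitted=3
After char 5 ('o'=40): chars_in_quartet=2 acc=0xDE8 bytes_emitted=3
After char 6 ('p'=41): chars_in_quartet=3 acc=0x37A29 bytes_emitted=3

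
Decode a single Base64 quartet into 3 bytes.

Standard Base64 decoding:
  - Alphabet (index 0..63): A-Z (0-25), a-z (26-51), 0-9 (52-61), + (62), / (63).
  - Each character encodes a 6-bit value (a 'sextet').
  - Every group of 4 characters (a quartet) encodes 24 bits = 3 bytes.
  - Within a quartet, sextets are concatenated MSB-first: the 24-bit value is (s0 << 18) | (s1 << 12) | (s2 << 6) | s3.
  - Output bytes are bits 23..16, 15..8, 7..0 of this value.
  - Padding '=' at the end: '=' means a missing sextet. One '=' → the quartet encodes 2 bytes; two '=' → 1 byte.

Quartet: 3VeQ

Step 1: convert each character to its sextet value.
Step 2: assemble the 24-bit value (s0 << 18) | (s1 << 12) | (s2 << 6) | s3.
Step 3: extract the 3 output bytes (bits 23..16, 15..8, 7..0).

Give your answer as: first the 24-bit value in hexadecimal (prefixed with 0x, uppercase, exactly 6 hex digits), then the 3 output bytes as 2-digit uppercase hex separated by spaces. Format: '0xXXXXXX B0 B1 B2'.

Sextets: 3=55, V=21, e=30, Q=16
24-bit: (55<<18) | (21<<12) | (30<<6) | 16
      = 0xDC0000 | 0x015000 | 0x000780 | 0x000010
      = 0xDD5790
Bytes: (v>>16)&0xFF=DD, (v>>8)&0xFF=57, v&0xFF=90

Answer: 0xDD5790 DD 57 90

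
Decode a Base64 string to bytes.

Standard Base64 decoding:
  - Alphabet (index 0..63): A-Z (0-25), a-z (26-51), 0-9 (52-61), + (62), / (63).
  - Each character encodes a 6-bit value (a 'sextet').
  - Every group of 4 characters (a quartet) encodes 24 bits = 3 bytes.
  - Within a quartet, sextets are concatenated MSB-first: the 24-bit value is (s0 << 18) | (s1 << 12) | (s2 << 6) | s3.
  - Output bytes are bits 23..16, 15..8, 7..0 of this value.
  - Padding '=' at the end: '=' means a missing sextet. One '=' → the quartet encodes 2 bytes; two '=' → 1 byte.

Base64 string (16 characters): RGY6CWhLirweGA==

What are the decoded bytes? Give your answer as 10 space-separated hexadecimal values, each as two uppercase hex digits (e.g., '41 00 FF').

Answer: 44 66 3A 09 68 4B 8A BC 1E 18

Derivation:
After char 0 ('R'=17): chars_in_quartet=1 acc=0x11 bytes_emitted=0
After char 1 ('G'=6): chars_in_quartet=2 acc=0x446 bytes_emitted=0
After char 2 ('Y'=24): chars_in_quartet=3 acc=0x11198 bytes_emitted=0
After char 3 ('6'=58): chars_in_quartet=4 acc=0x44663A -> emit 44 66 3A, reset; bytes_emitted=3
After char 4 ('C'=2): chars_in_quartet=1 acc=0x2 bytes_emitted=3
After char 5 ('W'=22): chars_in_quartet=2 acc=0x96 bytes_emitted=3
After char 6 ('h'=33): chars_in_quartet=3 acc=0x25A1 bytes_emitted=3
After char 7 ('L'=11): chars_in_quartet=4 acc=0x9684B -> emit 09 68 4B, reset; bytes_emitted=6
After char 8 ('i'=34): chars_in_quartet=1 acc=0x22 bytes_emitted=6
After char 9 ('r'=43): chars_in_quartet=2 acc=0x8AB bytes_emitted=6
After char 10 ('w'=48): chars_in_quartet=3 acc=0x22AF0 bytes_emitted=6
After char 11 ('e'=30): chars_in_quartet=4 acc=0x8ABC1E -> emit 8A BC 1E, reset; bytes_emitted=9
After char 12 ('G'=6): chars_in_quartet=1 acc=0x6 bytes_emitted=9
After char 13 ('A'=0): chars_in_quartet=2 acc=0x180 bytes_emitted=9
Padding '==': partial quartet acc=0x180 -> emit 18; bytes_emitted=10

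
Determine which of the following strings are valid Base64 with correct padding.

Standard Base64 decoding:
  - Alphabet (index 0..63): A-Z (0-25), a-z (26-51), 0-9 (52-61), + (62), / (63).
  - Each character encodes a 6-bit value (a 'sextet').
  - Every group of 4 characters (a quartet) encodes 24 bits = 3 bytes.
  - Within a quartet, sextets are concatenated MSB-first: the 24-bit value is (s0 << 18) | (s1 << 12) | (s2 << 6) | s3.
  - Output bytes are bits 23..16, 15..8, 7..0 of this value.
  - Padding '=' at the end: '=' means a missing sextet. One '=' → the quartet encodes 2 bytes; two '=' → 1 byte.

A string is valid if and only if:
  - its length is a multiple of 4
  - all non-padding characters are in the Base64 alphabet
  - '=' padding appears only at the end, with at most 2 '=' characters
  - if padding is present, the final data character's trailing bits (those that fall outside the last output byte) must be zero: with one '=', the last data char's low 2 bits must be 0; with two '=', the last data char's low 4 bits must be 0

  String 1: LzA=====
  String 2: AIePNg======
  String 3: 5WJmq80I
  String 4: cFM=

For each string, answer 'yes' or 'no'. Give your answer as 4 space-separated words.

Answer: no no yes yes

Derivation:
String 1: 'LzA=====' → invalid (5 pad chars (max 2))
String 2: 'AIePNg======' → invalid (6 pad chars (max 2))
String 3: '5WJmq80I' → valid
String 4: 'cFM=' → valid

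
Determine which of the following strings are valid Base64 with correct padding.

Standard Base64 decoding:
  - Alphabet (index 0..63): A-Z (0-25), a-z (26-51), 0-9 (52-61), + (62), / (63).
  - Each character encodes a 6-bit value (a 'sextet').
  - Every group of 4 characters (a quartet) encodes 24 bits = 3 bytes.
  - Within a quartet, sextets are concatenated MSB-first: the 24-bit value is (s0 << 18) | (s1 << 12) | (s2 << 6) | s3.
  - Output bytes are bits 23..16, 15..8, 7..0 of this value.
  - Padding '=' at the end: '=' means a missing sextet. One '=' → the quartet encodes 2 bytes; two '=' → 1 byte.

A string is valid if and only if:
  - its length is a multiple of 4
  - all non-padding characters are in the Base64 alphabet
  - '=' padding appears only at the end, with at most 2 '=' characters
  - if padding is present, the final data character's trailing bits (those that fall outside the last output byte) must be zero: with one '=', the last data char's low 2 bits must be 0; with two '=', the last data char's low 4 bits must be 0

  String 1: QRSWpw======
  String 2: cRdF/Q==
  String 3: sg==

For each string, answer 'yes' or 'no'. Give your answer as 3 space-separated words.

String 1: 'QRSWpw======' → invalid (6 pad chars (max 2))
String 2: 'cRdF/Q==' → valid
String 3: 'sg==' → valid

Answer: no yes yes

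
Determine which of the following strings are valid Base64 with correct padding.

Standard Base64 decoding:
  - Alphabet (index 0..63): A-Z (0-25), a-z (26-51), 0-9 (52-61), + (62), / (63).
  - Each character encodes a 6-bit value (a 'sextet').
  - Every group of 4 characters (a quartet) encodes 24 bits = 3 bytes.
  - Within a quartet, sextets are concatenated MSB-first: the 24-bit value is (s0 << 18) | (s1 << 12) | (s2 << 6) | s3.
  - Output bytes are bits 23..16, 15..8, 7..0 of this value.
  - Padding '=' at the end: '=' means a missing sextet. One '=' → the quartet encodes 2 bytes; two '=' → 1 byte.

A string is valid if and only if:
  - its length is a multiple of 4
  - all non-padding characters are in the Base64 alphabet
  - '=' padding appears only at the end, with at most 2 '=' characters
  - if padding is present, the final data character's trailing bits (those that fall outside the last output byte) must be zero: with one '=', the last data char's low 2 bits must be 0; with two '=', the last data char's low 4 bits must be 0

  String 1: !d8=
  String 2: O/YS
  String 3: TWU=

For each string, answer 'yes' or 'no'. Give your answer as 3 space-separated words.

Answer: no yes yes

Derivation:
String 1: '!d8=' → invalid (bad char(s): ['!'])
String 2: 'O/YS' → valid
String 3: 'TWU=' → valid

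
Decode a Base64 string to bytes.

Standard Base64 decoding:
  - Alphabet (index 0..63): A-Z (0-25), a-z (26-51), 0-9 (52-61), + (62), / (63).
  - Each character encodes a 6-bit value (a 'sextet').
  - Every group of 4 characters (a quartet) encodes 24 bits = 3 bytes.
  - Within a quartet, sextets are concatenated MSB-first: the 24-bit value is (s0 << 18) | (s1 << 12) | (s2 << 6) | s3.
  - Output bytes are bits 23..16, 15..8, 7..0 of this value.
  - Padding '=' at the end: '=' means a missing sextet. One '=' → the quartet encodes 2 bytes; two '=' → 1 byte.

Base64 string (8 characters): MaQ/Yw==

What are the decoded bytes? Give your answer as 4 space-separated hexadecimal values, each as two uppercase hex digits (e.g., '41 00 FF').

Answer: 31 A4 3F 63

Derivation:
After char 0 ('M'=12): chars_in_quartet=1 acc=0xC bytes_emitted=0
After char 1 ('a'=26): chars_in_quartet=2 acc=0x31A bytes_emitted=0
After char 2 ('Q'=16): chars_in_quartet=3 acc=0xC690 bytes_emitted=0
After char 3 ('/'=63): chars_in_quartet=4 acc=0x31A43F -> emit 31 A4 3F, reset; bytes_emitted=3
After char 4 ('Y'=24): chars_in_quartet=1 acc=0x18 bytes_emitted=3
After char 5 ('w'=48): chars_in_quartet=2 acc=0x630 bytes_emitted=3
Padding '==': partial quartet acc=0x630 -> emit 63; bytes_emitted=4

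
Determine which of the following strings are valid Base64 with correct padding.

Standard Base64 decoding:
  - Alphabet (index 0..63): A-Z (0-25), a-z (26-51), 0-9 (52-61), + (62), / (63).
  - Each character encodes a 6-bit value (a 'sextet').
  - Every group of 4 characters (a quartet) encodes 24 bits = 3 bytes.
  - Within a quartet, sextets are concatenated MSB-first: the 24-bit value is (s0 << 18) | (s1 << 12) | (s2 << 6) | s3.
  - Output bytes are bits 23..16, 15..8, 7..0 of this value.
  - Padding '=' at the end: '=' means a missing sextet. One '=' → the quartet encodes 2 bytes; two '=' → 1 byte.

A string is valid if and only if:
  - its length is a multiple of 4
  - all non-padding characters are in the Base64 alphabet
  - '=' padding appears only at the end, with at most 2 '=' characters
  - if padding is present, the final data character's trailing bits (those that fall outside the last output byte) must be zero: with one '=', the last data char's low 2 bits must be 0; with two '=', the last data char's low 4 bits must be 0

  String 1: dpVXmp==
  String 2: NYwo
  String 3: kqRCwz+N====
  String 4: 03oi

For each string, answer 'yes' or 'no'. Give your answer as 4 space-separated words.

String 1: 'dpVXmp==' → invalid (bad trailing bits)
String 2: 'NYwo' → valid
String 3: 'kqRCwz+N====' → invalid (4 pad chars (max 2))
String 4: '03oi' → valid

Answer: no yes no yes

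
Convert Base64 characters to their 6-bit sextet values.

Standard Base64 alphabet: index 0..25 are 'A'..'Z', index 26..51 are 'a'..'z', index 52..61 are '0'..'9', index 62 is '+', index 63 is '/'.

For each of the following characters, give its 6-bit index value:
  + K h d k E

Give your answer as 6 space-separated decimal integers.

Answer: 62 10 33 29 36 4

Derivation:
'+': index 62
'K': A..Z range, ord('K') − ord('A') = 10
'h': a..z range, 26 + ord('h') − ord('a') = 33
'd': a..z range, 26 + ord('d') − ord('a') = 29
'k': a..z range, 26 + ord('k') − ord('a') = 36
'E': A..Z range, ord('E') − ord('A') = 4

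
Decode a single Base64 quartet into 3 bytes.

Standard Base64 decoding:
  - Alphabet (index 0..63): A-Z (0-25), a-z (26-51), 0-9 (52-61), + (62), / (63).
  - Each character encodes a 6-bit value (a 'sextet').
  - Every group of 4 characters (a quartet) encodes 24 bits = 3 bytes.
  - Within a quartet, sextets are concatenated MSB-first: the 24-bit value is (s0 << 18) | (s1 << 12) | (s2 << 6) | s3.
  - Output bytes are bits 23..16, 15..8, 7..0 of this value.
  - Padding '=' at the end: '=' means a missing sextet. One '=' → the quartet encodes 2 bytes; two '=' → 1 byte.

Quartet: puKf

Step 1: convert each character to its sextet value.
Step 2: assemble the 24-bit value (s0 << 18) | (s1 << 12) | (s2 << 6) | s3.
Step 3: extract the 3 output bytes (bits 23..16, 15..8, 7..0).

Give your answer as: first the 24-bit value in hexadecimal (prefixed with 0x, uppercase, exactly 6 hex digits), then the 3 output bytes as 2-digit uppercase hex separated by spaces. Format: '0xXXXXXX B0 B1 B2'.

Answer: 0xA6E29F A6 E2 9F

Derivation:
Sextets: p=41, u=46, K=10, f=31
24-bit: (41<<18) | (46<<12) | (10<<6) | 31
      = 0xA40000 | 0x02E000 | 0x000280 | 0x00001F
      = 0xA6E29F
Bytes: (v>>16)&0xFF=A6, (v>>8)&0xFF=E2, v&0xFF=9F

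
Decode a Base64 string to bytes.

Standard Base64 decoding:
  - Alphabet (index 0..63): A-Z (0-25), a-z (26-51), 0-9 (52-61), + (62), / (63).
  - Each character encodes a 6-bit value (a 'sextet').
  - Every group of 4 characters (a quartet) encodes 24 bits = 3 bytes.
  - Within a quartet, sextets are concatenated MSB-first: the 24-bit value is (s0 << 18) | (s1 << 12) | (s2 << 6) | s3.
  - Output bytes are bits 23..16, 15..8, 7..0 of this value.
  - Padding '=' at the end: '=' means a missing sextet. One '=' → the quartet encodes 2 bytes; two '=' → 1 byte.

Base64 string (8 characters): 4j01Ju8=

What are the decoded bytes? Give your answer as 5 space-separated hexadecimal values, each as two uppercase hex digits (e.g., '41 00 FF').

Answer: E2 3D 35 26 EF

Derivation:
After char 0 ('4'=56): chars_in_quartet=1 acc=0x38 bytes_emitted=0
After char 1 ('j'=35): chars_in_quartet=2 acc=0xE23 bytes_emitted=0
After char 2 ('0'=52): chars_in_quartet=3 acc=0x388F4 bytes_emitted=0
After char 3 ('1'=53): chars_in_quartet=4 acc=0xE23D35 -> emit E2 3D 35, reset; bytes_emitted=3
After char 4 ('J'=9): chars_in_quartet=1 acc=0x9 bytes_emitted=3
After char 5 ('u'=46): chars_in_quartet=2 acc=0x26E bytes_emitted=3
After char 6 ('8'=60): chars_in_quartet=3 acc=0x9BBC bytes_emitted=3
Padding '=': partial quartet acc=0x9BBC -> emit 26 EF; bytes_emitted=5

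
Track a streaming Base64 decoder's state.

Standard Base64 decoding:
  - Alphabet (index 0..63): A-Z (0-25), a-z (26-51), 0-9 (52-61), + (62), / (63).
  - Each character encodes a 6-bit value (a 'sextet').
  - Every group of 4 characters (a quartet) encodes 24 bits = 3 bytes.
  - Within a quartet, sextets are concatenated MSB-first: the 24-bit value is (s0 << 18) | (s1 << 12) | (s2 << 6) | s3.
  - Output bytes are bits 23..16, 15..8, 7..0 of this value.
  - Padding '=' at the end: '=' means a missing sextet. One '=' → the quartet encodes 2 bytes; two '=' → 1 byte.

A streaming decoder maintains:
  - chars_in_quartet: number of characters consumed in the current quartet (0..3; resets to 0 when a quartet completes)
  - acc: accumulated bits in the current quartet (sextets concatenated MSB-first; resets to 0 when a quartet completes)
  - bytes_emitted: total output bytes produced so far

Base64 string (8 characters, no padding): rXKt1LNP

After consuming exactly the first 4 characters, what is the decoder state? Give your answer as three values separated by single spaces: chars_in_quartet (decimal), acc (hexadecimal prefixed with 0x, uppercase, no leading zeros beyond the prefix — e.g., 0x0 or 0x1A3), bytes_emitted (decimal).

Answer: 0 0x0 3

Derivation:
After char 0 ('r'=43): chars_in_quartet=1 acc=0x2B bytes_emitted=0
After char 1 ('X'=23): chars_in_quartet=2 acc=0xAD7 bytes_emitted=0
After char 2 ('K'=10): chars_in_quartet=3 acc=0x2B5CA bytes_emitted=0
After char 3 ('t'=45): chars_in_quartet=4 acc=0xAD72AD -> emit AD 72 AD, reset; bytes_emitted=3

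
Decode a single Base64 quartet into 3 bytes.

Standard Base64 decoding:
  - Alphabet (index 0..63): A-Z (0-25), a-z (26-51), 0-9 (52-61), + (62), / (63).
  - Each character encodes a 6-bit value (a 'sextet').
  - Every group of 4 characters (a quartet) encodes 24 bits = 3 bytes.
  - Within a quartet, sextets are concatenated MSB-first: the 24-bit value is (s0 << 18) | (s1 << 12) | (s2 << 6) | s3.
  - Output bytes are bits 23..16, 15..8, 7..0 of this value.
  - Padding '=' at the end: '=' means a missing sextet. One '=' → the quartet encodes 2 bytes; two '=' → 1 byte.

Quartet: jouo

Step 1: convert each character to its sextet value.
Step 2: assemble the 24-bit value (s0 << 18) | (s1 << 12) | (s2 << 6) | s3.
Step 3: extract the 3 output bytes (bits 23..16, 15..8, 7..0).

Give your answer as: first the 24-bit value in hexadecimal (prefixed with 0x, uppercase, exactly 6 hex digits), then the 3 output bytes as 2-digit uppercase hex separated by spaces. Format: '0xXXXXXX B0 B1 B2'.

Answer: 0x8E8BA8 8E 8B A8

Derivation:
Sextets: j=35, o=40, u=46, o=40
24-bit: (35<<18) | (40<<12) | (46<<6) | 40
      = 0x8C0000 | 0x028000 | 0x000B80 | 0x000028
      = 0x8E8BA8
Bytes: (v>>16)&0xFF=8E, (v>>8)&0xFF=8B, v&0xFF=A8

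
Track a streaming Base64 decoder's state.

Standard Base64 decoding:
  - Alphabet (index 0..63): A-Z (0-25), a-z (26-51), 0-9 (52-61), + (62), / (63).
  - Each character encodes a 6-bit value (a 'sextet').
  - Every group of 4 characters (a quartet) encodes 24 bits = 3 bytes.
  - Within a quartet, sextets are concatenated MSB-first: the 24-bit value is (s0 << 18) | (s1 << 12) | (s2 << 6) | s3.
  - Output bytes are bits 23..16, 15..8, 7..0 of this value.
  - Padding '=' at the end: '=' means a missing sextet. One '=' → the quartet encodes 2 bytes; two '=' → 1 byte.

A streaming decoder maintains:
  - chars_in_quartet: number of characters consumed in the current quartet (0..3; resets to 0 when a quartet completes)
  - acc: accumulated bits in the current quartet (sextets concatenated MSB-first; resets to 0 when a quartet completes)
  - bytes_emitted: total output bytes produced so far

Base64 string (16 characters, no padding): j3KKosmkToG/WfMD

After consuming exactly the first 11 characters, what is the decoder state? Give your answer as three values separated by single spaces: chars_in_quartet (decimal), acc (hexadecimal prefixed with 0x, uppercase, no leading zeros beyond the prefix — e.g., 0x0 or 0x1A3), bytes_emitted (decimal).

Answer: 3 0x13A06 6

Derivation:
After char 0 ('j'=35): chars_in_quartet=1 acc=0x23 bytes_emitted=0
After char 1 ('3'=55): chars_in_quartet=2 acc=0x8F7 bytes_emitted=0
After char 2 ('K'=10): chars_in_quartet=3 acc=0x23DCA bytes_emitted=0
After char 3 ('K'=10): chars_in_quartet=4 acc=0x8F728A -> emit 8F 72 8A, reset; bytes_emitted=3
After char 4 ('o'=40): chars_in_quartet=1 acc=0x28 bytes_emitted=3
After char 5 ('s'=44): chars_in_quartet=2 acc=0xA2C bytes_emitted=3
After char 6 ('m'=38): chars_in_quartet=3 acc=0x28B26 bytes_emitted=3
After char 7 ('k'=36): chars_in_quartet=4 acc=0xA2C9A4 -> emit A2 C9 A4, reset; bytes_emitted=6
After char 8 ('T'=19): chars_in_quartet=1 acc=0x13 bytes_emitted=6
After char 9 ('o'=40): chars_in_quartet=2 acc=0x4E8 bytes_emitted=6
After char 10 ('G'=6): chars_in_quartet=3 acc=0x13A06 bytes_emitted=6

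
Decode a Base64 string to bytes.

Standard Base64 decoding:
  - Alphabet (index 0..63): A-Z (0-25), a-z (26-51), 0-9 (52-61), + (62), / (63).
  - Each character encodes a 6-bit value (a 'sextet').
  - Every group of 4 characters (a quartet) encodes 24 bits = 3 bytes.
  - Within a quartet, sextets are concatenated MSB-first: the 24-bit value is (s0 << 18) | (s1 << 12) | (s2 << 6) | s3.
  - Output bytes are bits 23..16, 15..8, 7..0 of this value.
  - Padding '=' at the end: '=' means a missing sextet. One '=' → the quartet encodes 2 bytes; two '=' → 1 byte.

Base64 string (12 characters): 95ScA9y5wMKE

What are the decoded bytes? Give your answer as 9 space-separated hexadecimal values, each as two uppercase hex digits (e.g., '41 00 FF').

After char 0 ('9'=61): chars_in_quartet=1 acc=0x3D bytes_emitted=0
After char 1 ('5'=57): chars_in_quartet=2 acc=0xF79 bytes_emitted=0
After char 2 ('S'=18): chars_in_quartet=3 acc=0x3DE52 bytes_emitted=0
After char 3 ('c'=28): chars_in_quartet=4 acc=0xF7949C -> emit F7 94 9C, reset; bytes_emitted=3
After char 4 ('A'=0): chars_in_quartet=1 acc=0x0 bytes_emitted=3
After char 5 ('9'=61): chars_in_quartet=2 acc=0x3D bytes_emitted=3
After char 6 ('y'=50): chars_in_quartet=3 acc=0xF72 bytes_emitted=3
After char 7 ('5'=57): chars_in_quartet=4 acc=0x3DCB9 -> emit 03 DC B9, reset; bytes_emitted=6
After char 8 ('w'=48): chars_in_quartet=1 acc=0x30 bytes_emitted=6
After char 9 ('M'=12): chars_in_quartet=2 acc=0xC0C bytes_emitted=6
After char 10 ('K'=10): chars_in_quartet=3 acc=0x3030A bytes_emitted=6
After char 11 ('E'=4): chars_in_quartet=4 acc=0xC0C284 -> emit C0 C2 84, reset; bytes_emitted=9

Answer: F7 94 9C 03 DC B9 C0 C2 84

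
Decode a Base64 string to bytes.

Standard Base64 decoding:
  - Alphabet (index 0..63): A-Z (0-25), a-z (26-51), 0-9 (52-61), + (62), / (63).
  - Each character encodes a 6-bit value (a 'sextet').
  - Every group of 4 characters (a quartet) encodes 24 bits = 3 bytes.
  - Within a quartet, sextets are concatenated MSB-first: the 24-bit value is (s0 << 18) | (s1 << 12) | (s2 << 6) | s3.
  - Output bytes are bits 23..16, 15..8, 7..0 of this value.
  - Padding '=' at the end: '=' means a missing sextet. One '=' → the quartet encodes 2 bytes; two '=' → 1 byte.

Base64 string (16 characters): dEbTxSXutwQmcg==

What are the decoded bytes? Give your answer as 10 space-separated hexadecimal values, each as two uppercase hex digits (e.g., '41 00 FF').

Answer: 74 46 D3 C5 25 EE B7 04 26 72

Derivation:
After char 0 ('d'=29): chars_in_quartet=1 acc=0x1D bytes_emitted=0
After char 1 ('E'=4): chars_in_quartet=2 acc=0x744 bytes_emitted=0
After char 2 ('b'=27): chars_in_quartet=3 acc=0x1D11B bytes_emitted=0
After char 3 ('T'=19): chars_in_quartet=4 acc=0x7446D3 -> emit 74 46 D3, reset; bytes_emitted=3
After char 4 ('x'=49): chars_in_quartet=1 acc=0x31 bytes_emitted=3
After char 5 ('S'=18): chars_in_quartet=2 acc=0xC52 bytes_emitted=3
After char 6 ('X'=23): chars_in_quartet=3 acc=0x31497 bytes_emitted=3
After char 7 ('u'=46): chars_in_quartet=4 acc=0xC525EE -> emit C5 25 EE, reset; bytes_emitted=6
After char 8 ('t'=45): chars_in_quartet=1 acc=0x2D bytes_emitted=6
After char 9 ('w'=48): chars_in_quartet=2 acc=0xB70 bytes_emitted=6
After char 10 ('Q'=16): chars_in_quartet=3 acc=0x2DC10 bytes_emitted=6
After char 11 ('m'=38): chars_in_quartet=4 acc=0xB70426 -> emit B7 04 26, reset; bytes_emitted=9
After char 12 ('c'=28): chars_in_quartet=1 acc=0x1C bytes_emitted=9
After char 13 ('g'=32): chars_in_quartet=2 acc=0x720 bytes_emitted=9
Padding '==': partial quartet acc=0x720 -> emit 72; bytes_emitted=10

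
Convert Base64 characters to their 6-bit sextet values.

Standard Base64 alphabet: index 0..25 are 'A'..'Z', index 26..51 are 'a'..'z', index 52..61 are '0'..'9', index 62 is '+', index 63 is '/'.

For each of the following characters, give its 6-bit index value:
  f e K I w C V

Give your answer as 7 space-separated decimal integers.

'f': a..z range, 26 + ord('f') − ord('a') = 31
'e': a..z range, 26 + ord('e') − ord('a') = 30
'K': A..Z range, ord('K') − ord('A') = 10
'I': A..Z range, ord('I') − ord('A') = 8
'w': a..z range, 26 + ord('w') − ord('a') = 48
'C': A..Z range, ord('C') − ord('A') = 2
'V': A..Z range, ord('V') − ord('A') = 21

Answer: 31 30 10 8 48 2 21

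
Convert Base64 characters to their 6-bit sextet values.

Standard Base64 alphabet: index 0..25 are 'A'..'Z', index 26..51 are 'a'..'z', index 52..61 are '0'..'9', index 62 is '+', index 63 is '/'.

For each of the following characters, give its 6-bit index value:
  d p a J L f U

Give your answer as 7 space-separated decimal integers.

'd': a..z range, 26 + ord('d') − ord('a') = 29
'p': a..z range, 26 + ord('p') − ord('a') = 41
'a': a..z range, 26 + ord('a') − ord('a') = 26
'J': A..Z range, ord('J') − ord('A') = 9
'L': A..Z range, ord('L') − ord('A') = 11
'f': a..z range, 26 + ord('f') − ord('a') = 31
'U': A..Z range, ord('U') − ord('A') = 20

Answer: 29 41 26 9 11 31 20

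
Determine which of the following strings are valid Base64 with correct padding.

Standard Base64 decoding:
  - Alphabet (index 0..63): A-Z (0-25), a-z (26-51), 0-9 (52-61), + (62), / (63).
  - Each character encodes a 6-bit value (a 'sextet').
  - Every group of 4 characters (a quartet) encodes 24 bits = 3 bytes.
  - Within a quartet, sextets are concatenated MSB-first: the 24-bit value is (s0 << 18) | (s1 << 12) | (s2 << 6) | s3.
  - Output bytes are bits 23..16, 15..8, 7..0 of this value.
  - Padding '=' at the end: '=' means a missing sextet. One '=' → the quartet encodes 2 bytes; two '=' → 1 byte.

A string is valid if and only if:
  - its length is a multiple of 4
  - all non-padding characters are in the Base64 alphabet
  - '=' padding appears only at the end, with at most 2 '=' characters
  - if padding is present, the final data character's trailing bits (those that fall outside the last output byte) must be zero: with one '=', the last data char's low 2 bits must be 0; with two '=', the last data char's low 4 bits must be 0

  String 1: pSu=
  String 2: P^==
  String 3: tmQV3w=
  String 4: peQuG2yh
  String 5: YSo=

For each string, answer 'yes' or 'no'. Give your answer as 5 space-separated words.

String 1: 'pSu=' → invalid (bad trailing bits)
String 2: 'P^==' → invalid (bad char(s): ['^'])
String 3: 'tmQV3w=' → invalid (len=7 not mult of 4)
String 4: 'peQuG2yh' → valid
String 5: 'YSo=' → valid

Answer: no no no yes yes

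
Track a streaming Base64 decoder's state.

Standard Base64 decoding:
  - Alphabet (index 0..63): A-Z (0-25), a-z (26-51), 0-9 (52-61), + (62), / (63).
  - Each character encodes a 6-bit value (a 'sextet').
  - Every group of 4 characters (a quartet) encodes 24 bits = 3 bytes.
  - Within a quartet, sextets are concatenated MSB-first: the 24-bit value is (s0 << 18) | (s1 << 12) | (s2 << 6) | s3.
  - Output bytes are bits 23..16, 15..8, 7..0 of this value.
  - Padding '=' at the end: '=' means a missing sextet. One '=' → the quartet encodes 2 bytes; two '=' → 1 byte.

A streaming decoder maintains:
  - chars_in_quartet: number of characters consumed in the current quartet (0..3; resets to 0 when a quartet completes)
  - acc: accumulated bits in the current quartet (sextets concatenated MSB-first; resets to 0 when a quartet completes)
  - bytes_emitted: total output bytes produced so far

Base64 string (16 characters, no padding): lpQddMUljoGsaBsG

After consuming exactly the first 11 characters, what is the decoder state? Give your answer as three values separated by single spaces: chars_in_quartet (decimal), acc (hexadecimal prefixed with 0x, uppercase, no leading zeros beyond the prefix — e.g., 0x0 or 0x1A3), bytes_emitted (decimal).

After char 0 ('l'=37): chars_in_quartet=1 acc=0x25 bytes_emitted=0
After char 1 ('p'=41): chars_in_quartet=2 acc=0x969 bytes_emitted=0
After char 2 ('Q'=16): chars_in_quartet=3 acc=0x25A50 bytes_emitted=0
After char 3 ('d'=29): chars_in_quartet=4 acc=0x96941D -> emit 96 94 1D, reset; bytes_emitted=3
After char 4 ('d'=29): chars_in_quartet=1 acc=0x1D bytes_emitted=3
After char 5 ('M'=12): chars_in_quartet=2 acc=0x74C bytes_emitted=3
After char 6 ('U'=20): chars_in_quartet=3 acc=0x1D314 bytes_emitted=3
After char 7 ('l'=37): chars_in_quartet=4 acc=0x74C525 -> emit 74 C5 25, reset; bytes_emitted=6
After char 8 ('j'=35): chars_in_quartet=1 acc=0x23 bytes_emitted=6
After char 9 ('o'=40): chars_in_quartet=2 acc=0x8E8 bytes_emitted=6
After char 10 ('G'=6): chars_in_quartet=3 acc=0x23A06 bytes_emitted=6

Answer: 3 0x23A06 6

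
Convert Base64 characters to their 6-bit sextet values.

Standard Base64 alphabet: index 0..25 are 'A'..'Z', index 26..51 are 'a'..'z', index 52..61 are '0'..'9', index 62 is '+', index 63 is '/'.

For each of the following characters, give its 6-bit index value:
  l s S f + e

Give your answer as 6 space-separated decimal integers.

Answer: 37 44 18 31 62 30

Derivation:
'l': a..z range, 26 + ord('l') − ord('a') = 37
's': a..z range, 26 + ord('s') − ord('a') = 44
'S': A..Z range, ord('S') − ord('A') = 18
'f': a..z range, 26 + ord('f') − ord('a') = 31
'+': index 62
'e': a..z range, 26 + ord('e') − ord('a') = 30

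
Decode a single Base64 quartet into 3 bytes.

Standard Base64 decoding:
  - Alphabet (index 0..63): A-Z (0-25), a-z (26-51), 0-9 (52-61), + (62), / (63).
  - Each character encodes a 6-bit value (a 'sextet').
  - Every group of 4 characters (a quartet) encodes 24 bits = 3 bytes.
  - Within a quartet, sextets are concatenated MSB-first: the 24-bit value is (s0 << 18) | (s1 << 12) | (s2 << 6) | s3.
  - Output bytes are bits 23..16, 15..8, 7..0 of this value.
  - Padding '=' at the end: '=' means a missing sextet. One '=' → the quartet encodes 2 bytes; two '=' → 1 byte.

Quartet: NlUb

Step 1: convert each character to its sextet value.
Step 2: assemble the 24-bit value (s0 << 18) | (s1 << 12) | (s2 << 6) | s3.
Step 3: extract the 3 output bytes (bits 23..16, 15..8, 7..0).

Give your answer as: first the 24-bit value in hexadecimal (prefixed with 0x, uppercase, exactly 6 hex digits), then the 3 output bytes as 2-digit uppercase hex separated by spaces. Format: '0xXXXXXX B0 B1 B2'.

Sextets: N=13, l=37, U=20, b=27
24-bit: (13<<18) | (37<<12) | (20<<6) | 27
      = 0x340000 | 0x025000 | 0x000500 | 0x00001B
      = 0x36551B
Bytes: (v>>16)&0xFF=36, (v>>8)&0xFF=55, v&0xFF=1B

Answer: 0x36551B 36 55 1B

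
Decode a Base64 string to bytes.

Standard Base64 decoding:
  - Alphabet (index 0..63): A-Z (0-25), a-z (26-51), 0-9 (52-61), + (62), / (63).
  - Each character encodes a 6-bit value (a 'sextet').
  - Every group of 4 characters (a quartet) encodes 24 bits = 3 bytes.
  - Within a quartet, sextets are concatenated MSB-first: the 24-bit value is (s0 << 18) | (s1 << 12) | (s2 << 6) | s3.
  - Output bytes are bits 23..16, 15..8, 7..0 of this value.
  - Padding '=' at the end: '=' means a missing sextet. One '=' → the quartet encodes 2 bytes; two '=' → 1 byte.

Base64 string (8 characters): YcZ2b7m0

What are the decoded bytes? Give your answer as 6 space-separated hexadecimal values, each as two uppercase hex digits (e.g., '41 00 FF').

Answer: 61 C6 76 6F B9 B4

Derivation:
After char 0 ('Y'=24): chars_in_quartet=1 acc=0x18 bytes_emitted=0
After char 1 ('c'=28): chars_in_quartet=2 acc=0x61C bytes_emitted=0
After char 2 ('Z'=25): chars_in_quartet=3 acc=0x18719 bytes_emitted=0
After char 3 ('2'=54): chars_in_quartet=4 acc=0x61C676 -> emit 61 C6 76, reset; bytes_emitted=3
After char 4 ('b'=27): chars_in_quartet=1 acc=0x1B bytes_emitted=3
After char 5 ('7'=59): chars_in_quartet=2 acc=0x6FB bytes_emitted=3
After char 6 ('m'=38): chars_in_quartet=3 acc=0x1BEE6 bytes_emitted=3
After char 7 ('0'=52): chars_in_quartet=4 acc=0x6FB9B4 -> emit 6F B9 B4, reset; bytes_emitted=6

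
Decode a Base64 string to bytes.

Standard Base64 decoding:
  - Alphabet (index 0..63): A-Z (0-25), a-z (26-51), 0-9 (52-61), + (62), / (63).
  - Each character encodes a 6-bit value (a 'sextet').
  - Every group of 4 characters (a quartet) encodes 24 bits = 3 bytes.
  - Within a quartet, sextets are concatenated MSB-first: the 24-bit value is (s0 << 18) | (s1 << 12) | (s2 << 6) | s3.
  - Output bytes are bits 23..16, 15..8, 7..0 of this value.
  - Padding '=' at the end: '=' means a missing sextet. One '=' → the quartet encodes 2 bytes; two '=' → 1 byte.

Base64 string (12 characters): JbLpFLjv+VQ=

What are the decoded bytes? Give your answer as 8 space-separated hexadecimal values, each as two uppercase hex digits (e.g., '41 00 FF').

After char 0 ('J'=9): chars_in_quartet=1 acc=0x9 bytes_emitted=0
After char 1 ('b'=27): chars_in_quartet=2 acc=0x25B bytes_emitted=0
After char 2 ('L'=11): chars_in_quartet=3 acc=0x96CB bytes_emitted=0
After char 3 ('p'=41): chars_in_quartet=4 acc=0x25B2E9 -> emit 25 B2 E9, reset; bytes_emitted=3
After char 4 ('F'=5): chars_in_quartet=1 acc=0x5 bytes_emitted=3
After char 5 ('L'=11): chars_in_quartet=2 acc=0x14B bytes_emitted=3
After char 6 ('j'=35): chars_in_quartet=3 acc=0x52E3 bytes_emitted=3
After char 7 ('v'=47): chars_in_quartet=4 acc=0x14B8EF -> emit 14 B8 EF, reset; bytes_emitted=6
After char 8 ('+'=62): chars_in_quartet=1 acc=0x3E bytes_emitted=6
After char 9 ('V'=21): chars_in_quartet=2 acc=0xF95 bytes_emitted=6
After char 10 ('Q'=16): chars_in_quartet=3 acc=0x3E550 bytes_emitted=6
Padding '=': partial quartet acc=0x3E550 -> emit F9 54; bytes_emitted=8

Answer: 25 B2 E9 14 B8 EF F9 54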